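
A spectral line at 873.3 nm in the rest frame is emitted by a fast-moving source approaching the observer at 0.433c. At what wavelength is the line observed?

Relativistic Doppler for wavelength: λ' = λ₀ · √((1 − β)/(1 + β)).
λ' = 873.3 × √(0.5670/1.4330) = 873.3 × 0.62903 ≈ 549.3 nm.

549.3 nm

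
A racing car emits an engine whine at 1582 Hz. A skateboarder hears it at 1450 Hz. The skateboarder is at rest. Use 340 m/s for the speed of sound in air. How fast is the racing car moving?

31 m/s

f' < f, so the racing car is receding.
f' = f · v/(v + v_s) ⇒ v_s = v · |1 − f/f'|.
v_s = 340 × |1 − 1582/1450| = 340 × 0.09103 ≈ 31 m/s.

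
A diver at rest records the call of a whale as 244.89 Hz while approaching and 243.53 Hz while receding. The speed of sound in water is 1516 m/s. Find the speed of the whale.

f₁/f₂ = (v + v_s)/(v − v_s), so v_s = v · (f₁ − f₂)/(f₁ + f₂).
v_s = 1516 × (244.89 − 243.53)/(244.89 + 243.53) = 1516 × 1.36/488.42 ≈ 4.2 m/s.

4.2 m/s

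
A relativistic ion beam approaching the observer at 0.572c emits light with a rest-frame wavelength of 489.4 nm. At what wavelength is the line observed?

255.4 nm

Relativistic Doppler for wavelength: λ' = λ₀ · √((1 − β)/(1 + β)).
λ' = 489.4 × √(0.4280/1.5720) = 489.4 × 0.52179 ≈ 255.4 nm.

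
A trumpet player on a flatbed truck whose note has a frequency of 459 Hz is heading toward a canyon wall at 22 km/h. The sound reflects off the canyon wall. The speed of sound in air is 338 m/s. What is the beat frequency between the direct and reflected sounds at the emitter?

16.9 Hz

22 km/h = 6.111 m/s.
The canyon wall receives the sound from a moving source: f₁ = f₀ · v/(v − v_e) = 459 × 338/331.89 ≈ 467.45 Hz.
On the return leg the trumpet player on a flatbed truck is a moving observer: f₂ = f₁ · (v + v_e)/v = 467.45 × 344.11/338 ≈ 475.90 Hz.
Beat against the emitted tone: |f₂ − f₀| = 2v_e·f₀/(v − v_e) = 2 × 6.111 × 459/331.89 ≈ 16.9 Hz.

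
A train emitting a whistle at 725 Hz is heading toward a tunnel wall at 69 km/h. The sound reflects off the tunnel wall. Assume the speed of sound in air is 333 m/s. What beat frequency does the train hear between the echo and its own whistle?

69 km/h = 19.17 m/s.
The tunnel wall receives the sound from a moving source: f₁ = f₀ · v/(v − v_e) = 725 × 333/313.83 ≈ 769.3 Hz.
On the return leg the train is a moving observer: f₂ = f₁ · (v + v_e)/v = 769.3 × 352.17/333 ≈ 813.6 Hz.
Beat against the emitted tone: |f₂ − f₀| = 2v_e·f₀/(v − v_e) = 2 × 19.17 × 725/313.83 ≈ 89 Hz.

89 Hz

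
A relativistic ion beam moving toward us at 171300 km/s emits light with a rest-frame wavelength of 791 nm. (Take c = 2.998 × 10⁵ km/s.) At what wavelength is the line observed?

413.1 nm

β = v/c = 171300/299800 = 0.5714.
Relativistic Doppler for wavelength: λ' = λ₀ · √((1 − β)/(1 + β)).
λ' = 791 × √(0.4286/1.5714) = 791 × 0.52227 ≈ 413.1 nm.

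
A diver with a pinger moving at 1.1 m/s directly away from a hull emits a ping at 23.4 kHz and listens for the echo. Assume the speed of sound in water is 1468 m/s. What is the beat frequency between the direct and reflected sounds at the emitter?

35.0 Hz

The hull receives the sound from a moving source: f₁ = f₀ · v/(v + v_e) = 23.4 × 1468/1469.1 ≈ 23.3825 kHz.
On the return leg the diver with a pinger is a moving observer: f₂ = f₁ · (v − v_e)/v = 23.3825 × 1466.9/1468 ≈ 23.3650 kHz.
Equivalently f₂ = f₀ · (v − v_e)/(v + v_e).
Beat against the emitted tone (with f₀ = 23400 Hz): |f₂ − f₀| = 2v_e·f₀/(v + v_e) = 2 × 1.1 × 23400/1469.1 ≈ 35.0 Hz.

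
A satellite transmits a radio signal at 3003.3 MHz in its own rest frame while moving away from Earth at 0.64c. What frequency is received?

1407.1 MHz

Relativistic Doppler for frequency: f' = f₀ · √((1 − β)/(1 + β)).
f' = 3003.3 × √(0.3600/1.6400) = 3003.3 × 0.46852 ≈ 1407.1 MHz.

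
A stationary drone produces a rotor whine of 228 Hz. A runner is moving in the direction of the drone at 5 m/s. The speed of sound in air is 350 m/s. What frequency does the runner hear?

Moving observer, stationary source: f' = f · (v + v_o)/v.
f' = 228 × (350 + 5)/350 = 228 × 355/350 ≈ 231 Hz.

231 Hz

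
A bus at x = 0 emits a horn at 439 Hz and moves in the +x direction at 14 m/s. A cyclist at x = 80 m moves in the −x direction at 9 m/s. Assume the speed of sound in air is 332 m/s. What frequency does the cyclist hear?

471 Hz

The observer lies on the +x side, so the source is heading toward the observer and the observer is heading toward the source.
General Doppler shift: f' = f · (v + v_o)/(v − v_s).
f' = 439 × (332 + 9)/(332 − 14) = 439 × 341/318 ≈ 471 Hz.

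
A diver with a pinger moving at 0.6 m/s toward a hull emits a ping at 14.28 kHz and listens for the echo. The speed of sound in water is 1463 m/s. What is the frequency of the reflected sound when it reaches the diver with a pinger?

14.29 kHz

The hull receives the sound from a moving source: f₁ = f₀ · v/(v − v_e) = 14.28 × 1463/1462.4 ≈ 14.29 kHz.
On the return leg the diver with a pinger is a moving observer: f₂ = f₁ · (v + v_e)/v = 14.29 × 1463.6/1463 ≈ 14.29 kHz.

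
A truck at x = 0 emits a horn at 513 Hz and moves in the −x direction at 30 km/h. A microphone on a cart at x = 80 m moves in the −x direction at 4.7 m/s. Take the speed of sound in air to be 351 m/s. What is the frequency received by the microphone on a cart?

30 km/h = 8.333 m/s.
The observer lies on the +x side, so the source is heading away from the observer and the observer is heading toward the source.
General Doppler shift: f' = f · (v + v_o)/(v + v_s).
f' = 513 × (351 + 4.7)/(351 + 8.333) = 513 × 355.7/359.33 ≈ 508 Hz.

508 Hz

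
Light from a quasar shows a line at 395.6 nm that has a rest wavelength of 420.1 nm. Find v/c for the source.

0.060c

λ'/λ₀ = 0.9417 < 1 (blueshift), so the source is approaching.
λ'/λ₀ = √((1 − β)/(1 + β)) for an approaching source ⇒ β = (1 − r²)/(1 + r²) with r = λ'/λ₀.
β = (1 − 0.8868)/(1 + 0.8868) ≈ 0.060.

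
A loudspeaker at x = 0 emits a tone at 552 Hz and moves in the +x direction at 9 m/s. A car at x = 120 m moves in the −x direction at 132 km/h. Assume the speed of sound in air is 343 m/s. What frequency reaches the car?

627 Hz

132 km/h = 36.67 m/s.
The observer lies on the +x side, so the source is heading toward the observer and the observer is heading toward the source.
General Doppler shift: f' = f · (v + v_o)/(v − v_s).
f' = 552 × (343 + 36.67)/(343 − 9) = 552 × 379.67/334 ≈ 627 Hz.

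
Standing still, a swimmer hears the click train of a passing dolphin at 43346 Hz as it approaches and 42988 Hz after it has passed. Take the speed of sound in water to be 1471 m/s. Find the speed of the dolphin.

6.1 m/s

f₁/f₂ = (v + v_s)/(v − v_s), so v_s = v · (f₁ − f₂)/(f₁ + f₂).
v_s = 1471 × (43346 − 42988)/(43346 + 42988) = 1471 × 358/86334 ≈ 6.1 m/s.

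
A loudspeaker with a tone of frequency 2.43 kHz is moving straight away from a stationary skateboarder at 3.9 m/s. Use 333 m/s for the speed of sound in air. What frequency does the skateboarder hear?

2.40 kHz

With the source moving away from a stationary observer, f' = f · v/(v + v_s).
f' = 2.43 × 333/(333 + 3.9) = 2.43 × 333/336.9 ≈ 2.40 kHz.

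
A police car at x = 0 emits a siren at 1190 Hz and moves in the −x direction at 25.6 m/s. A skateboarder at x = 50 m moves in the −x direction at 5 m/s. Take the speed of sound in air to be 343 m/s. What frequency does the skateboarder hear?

1123 Hz

The observer lies on the +x side, so the source is heading away from the observer and the observer is heading toward the source.
With source receding and observer approaching, f' = f · (v + v_o)/(v + v_s).
f' = 1190 × (343 + 5)/(343 + 25.6) = 1190 × 348/368.6 ≈ 1123 Hz.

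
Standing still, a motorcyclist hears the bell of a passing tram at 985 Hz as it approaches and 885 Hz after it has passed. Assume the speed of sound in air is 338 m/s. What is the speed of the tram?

f₁/f₂ = (v + v_s)/(v − v_s), so v_s = v · (f₁ − f₂)/(f₁ + f₂).
v_s = 338 × (985 − 885)/(985 + 885) = 338 × 100/1870 ≈ 18.1 m/s.

18.1 m/s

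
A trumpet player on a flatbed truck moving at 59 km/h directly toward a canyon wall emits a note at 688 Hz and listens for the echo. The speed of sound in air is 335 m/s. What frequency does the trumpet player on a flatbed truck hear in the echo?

759 Hz

59 km/h = 16.39 m/s.
The canyon wall receives the sound from a moving source: f₁ = f₀ · v/(v − v_e) = 688 × 335/318.61 ≈ 723 Hz.
On the return leg the trumpet player on a flatbed truck is a moving observer: f₂ = f₁ · (v + v_e)/v = 723 × 351.39/335 ≈ 759 Hz.
Equivalently f₂ = f₀ · (v + v_e)/(v − v_e).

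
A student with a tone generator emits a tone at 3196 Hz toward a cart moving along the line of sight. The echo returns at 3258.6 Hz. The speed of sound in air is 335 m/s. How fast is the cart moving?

3.2 m/s

Double Doppler shift off a moving reflector: f₂ = f₀ · (v + u)/(v − u) (u > 0 toward emitter).
Rearranging, u = v · (f₂ − f₀)/(f₂ + f₀) = 335 × 62.6/6454.6 ≈ 3.2 m/s.
So the cart is moving at 3.2 m/s toward the emitter.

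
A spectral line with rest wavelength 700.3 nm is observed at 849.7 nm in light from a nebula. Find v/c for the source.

0.191c

λ'/λ₀ = 1.2133 > 1 (redshift), so the source is receding.
λ'/λ₀ = √((1 + β)/(1 − β)) for a receding source ⇒ β = (r² − 1)/(r² + 1) with r = λ'/λ₀.
β = (1.4722 − 1)/(1.4722 + 1) ≈ 0.191.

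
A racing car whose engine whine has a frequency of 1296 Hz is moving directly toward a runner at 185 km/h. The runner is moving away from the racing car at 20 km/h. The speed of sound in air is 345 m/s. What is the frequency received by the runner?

1498 Hz

185 km/h = 51.39 m/s; 20 km/h = 5.556 m/s.
General Doppler shift: f' = f · (v − v_o)/(v − v_s).
f' = 1296 × (345 − 5.556)/(345 − 51.39) = 1296 × 339.44/293.61 ≈ 1498 Hz.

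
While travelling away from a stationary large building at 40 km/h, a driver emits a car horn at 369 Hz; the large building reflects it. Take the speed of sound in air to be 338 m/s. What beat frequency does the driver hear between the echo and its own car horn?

40 km/h = 11.11 m/s.
The large building receives the sound from a moving source: f₁ = f₀ · v/(v + v_e) = 369 × 338/349.11 ≈ 357.3 Hz.
On the return leg the driver is a moving observer: f₂ = f₁ · (v − v_e)/v = 357.3 × 326.89/338 ≈ 345.5 Hz.
Beat against the emitted tone: |f₂ − f₀| = 2v_e·f₀/(v + v_e) = 2 × 11.11 × 369/349.11 ≈ 23.5 Hz.

23.5 Hz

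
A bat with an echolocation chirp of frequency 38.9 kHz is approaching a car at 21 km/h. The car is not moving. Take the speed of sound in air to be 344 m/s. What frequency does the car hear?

21 km/h = 5.833 m/s.
Moving source, stationary observer: f' = f · v/(v − v_s) since the source is approaching.
f' = 38.9 × 344/(344 − 5.833) = 38.9 × 344/338.2 ≈ 39.6 kHz.

39.6 kHz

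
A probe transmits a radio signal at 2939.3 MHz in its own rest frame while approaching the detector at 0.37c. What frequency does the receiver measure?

Relativistic Doppler for frequency: f' = f₀ · √((1 + β)/(1 − β)).
f' = 2939.3 × √(1.3700/0.6300) = 2939.3 × 1.47465 ≈ 4334.4 MHz.

4334.4 MHz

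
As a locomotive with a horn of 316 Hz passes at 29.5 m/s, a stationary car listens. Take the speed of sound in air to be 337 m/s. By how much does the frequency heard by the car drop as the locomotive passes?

55.8 Hz

Approaching: f₁ = f · v/(v − v_s) = 316 × 337/307.5 ≈ 346.3 Hz.
Receding: f₂ = f · v/(v + v_s) = 316 × 337/366.5 ≈ 290.6 Hz.
Drop: f₁ − f₂ = 2f·v·v_s/(v² − v_s²) = 2 × 316 × 337 × 29.5/(337² − 29.5²) ≈ 55.8 Hz.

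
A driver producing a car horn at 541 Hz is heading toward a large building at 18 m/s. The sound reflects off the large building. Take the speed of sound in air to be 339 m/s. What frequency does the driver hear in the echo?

602 Hz

The large building receives the sound from a moving source: f₁ = f₀ · v/(v − v_e) = 541 × 339/321 ≈ 571 Hz.
On the return leg the driver is a moving observer: f₂ = f₁ · (v + v_e)/v = 571 × 357/339 ≈ 602 Hz.
Equivalently f₂ = f₀ · (v + v_e)/(v − v_e).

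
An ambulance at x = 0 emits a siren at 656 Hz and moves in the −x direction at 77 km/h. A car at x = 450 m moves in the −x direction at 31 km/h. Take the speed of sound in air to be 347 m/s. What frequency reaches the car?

633 Hz

77 km/h = 21.39 m/s; 31 km/h = 8.611 m/s.
The observer lies on the +x side, so the source is heading away from the observer and the observer is heading toward the source.
Both move, so f' = f · (v + v_o)/(v + v_s).
f' = 656 × (347 + 8.611)/(347 + 21.39) = 656 × 355.61/368.39 ≈ 633 Hz.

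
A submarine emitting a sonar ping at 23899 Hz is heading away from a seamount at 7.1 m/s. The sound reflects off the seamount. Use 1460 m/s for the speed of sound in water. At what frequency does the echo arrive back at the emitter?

23668 Hz

The seamount receives the sound from a moving source: f₁ = f₀ · v/(v + v_e) = 23899 × 1460/1467.1 ≈ 23783 Hz.
On the return leg the submarine is a moving observer: f₂ = f₁ · (v − v_e)/v = 23783 × 1452.9/1460 ≈ 23668 Hz.
Equivalently f₂ = f₀ · (v − v_e)/(v + v_e).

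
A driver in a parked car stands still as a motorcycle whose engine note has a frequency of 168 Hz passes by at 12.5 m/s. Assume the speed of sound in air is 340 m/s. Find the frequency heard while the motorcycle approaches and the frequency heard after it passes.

Approaching: f₁ = f · v/(v − v_s) = 168 × 340/327.5 ≈ 174 Hz.
Receding: f₂ = f · v/(v + v_s) = 168 × 340/352.5 ≈ 162 Hz.

174 Hz approaching; 162 Hz receding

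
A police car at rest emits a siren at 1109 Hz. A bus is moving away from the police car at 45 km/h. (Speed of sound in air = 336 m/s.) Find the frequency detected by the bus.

1068 Hz

45 km/h = 12.5 m/s.
Moving observer, stationary source: f' = f · (v − v_o)/v.
f' = 1109 × (336 − 12.5)/336 = 1109 × 323.5/336 ≈ 1068 Hz.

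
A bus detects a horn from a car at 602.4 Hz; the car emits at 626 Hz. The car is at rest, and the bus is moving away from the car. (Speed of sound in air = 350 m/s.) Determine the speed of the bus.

13.2 m/s

f' = f · (v − v_o)/v ⇒ v_o = v · |f'/f − 1|.
v_o = 350 × |602.4/626 − 1| = 350 × 0.0377 ≈ 13.2 m/s.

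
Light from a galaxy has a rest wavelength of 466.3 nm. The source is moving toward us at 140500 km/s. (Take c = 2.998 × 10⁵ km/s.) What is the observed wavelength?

280.5 nm

β = v/c = 140500/299800 = 0.4686.
Relativistic Doppler for wavelength: λ' = λ₀ · √((1 − β)/(1 + β)).
λ' = 466.3 × √(0.5314/1.4686) = 466.3 × 0.60150 ≈ 280.5 nm.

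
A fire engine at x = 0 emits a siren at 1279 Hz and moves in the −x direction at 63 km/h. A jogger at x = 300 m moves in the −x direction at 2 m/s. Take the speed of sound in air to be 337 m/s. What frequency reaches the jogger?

1223 Hz

63 km/h = 17.5 m/s.
The observer lies on the +x side, so the source is heading away from the observer and the observer is heading toward the source.
General Doppler shift: f' = f · (v + v_o)/(v + v_s).
f' = 1279 × (337 + 2)/(337 + 17.5) = 1279 × 339/354.5 ≈ 1223 Hz.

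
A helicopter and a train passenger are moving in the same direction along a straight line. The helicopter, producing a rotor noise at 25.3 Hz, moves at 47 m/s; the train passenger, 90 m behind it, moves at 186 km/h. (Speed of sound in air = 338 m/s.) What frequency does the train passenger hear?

186 km/h = 51.67 m/s.
The train passenger is behind, so the helicopter is moving away from it while the train passenger is moving toward the helicopter.
General Doppler shift: f' = f · (v + v_o)/(v + v_s).
f' = 25.3 × (338 + 51.67)/(338 + 47) = 25.3 × 389.67/385 ≈ 25.6 Hz.

25.6 Hz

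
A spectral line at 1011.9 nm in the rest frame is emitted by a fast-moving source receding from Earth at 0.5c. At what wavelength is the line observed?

Relativistic Doppler for wavelength: λ' = λ₀ · √((1 + β)/(1 − β)).
λ' = 1011.9 × √(1.5000/0.5000) = 1011.9 × 1.73205 ≈ 1752.7 nm.

1752.7 nm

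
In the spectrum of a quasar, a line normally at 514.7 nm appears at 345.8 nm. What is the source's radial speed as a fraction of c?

λ'/λ₀ = 0.6718 < 1 (blueshift), so the source is approaching.
λ'/λ₀ = √((1 − β)/(1 + β)) for an approaching source ⇒ β = (1 − r²)/(1 + r²) with r = λ'/λ₀.
β = (1 − 0.4514)/(1 + 0.4514) ≈ 0.378.

0.378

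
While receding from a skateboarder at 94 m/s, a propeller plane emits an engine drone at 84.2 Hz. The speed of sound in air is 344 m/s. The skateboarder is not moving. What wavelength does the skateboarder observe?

With the source moving away from a stationary observer, f' = f · v/(v + v_s).
f' = 84.2 × 344/(344 + 94) ≈ 66 Hz.
λ' = v/f' = 344/66.1297 ≈ 5.20 m.

5.20 m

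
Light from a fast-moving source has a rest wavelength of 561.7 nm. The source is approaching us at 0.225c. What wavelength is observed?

446.8 nm

Relativistic Doppler for wavelength: λ' = λ₀ · √((1 − β)/(1 + β)).
λ' = 561.7 × √(0.7750/1.2250) = 561.7 × 0.79539 ≈ 446.8 nm.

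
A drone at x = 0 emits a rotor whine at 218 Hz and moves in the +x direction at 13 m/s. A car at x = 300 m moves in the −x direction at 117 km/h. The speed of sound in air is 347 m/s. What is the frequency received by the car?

117 km/h = 32.5 m/s.
The observer lies on the +x side, so the source is heading toward the observer and the observer is heading toward the source.
Both move, so f' = f · (v + v_o)/(v − v_s).
f' = 218 × (347 + 32.5)/(347 − 13) = 218 × 379.5/334 ≈ 248 Hz.

248 Hz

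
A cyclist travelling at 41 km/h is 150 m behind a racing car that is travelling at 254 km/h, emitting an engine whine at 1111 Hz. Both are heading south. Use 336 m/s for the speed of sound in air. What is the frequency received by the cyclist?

254 km/h = 70.56 m/s; 41 km/h = 11.39 m/s.
The cyclist is behind, so the racing car is moving away from it while the cyclist is moving toward the racing car.
With source receding and observer approaching, f' = f · (v + v_o)/(v + v_s).
f' = 1111 × (336 + 11.39)/(336 + 70.56) = 1111 × 347.39/406.56 ≈ 949 Hz.

949 Hz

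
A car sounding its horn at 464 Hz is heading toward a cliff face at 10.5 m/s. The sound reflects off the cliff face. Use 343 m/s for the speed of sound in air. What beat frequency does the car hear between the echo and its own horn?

29.3 Hz

The cliff face receives the sound from a moving source: f₁ = f₀ · v/(v − v_e) = 464 × 343/332.5 ≈ 478.7 Hz.
On the return leg the car is a moving observer: f₂ = f₁ · (v + v_e)/v = 478.7 × 353.5/343 ≈ 493.3 Hz.
Equivalently f₂ = f₀ · (v + v_e)/(v − v_e).
Beat against the emitted tone: |f₂ − f₀| = 2v_e·f₀/(v − v_e) = 2 × 10.5 × 464/332.5 ≈ 29.3 Hz.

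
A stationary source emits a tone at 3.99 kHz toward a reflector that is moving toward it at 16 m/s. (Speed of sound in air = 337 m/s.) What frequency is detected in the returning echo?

4.39 kHz

The reflector first receives the wave as a moving observer: f₁ = f₀ · (v + u)/v = 3.99 × (337 + 16)/337 ≈ 4.18 kHz.
On reflection it acts as a source moving toward the stationary detector: f₂ = f₁ · v/(v − u) = 4.18 × 337/321 ≈ 4.39 kHz.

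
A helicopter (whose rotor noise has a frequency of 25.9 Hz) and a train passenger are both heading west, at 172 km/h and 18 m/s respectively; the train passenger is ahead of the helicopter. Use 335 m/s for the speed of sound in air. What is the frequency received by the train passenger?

172 km/h = 47.78 m/s.
The train passenger is ahead, so the helicopter is moving toward it while the train passenger is moving away from the helicopter.
With source approaching and observer receding, f' = f · (v − v_o)/(v − v_s).
f' = 25.9 × (335 − 18)/(335 − 47.78) = 25.9 × 317/287.22 ≈ 28.6 Hz.

28.6 Hz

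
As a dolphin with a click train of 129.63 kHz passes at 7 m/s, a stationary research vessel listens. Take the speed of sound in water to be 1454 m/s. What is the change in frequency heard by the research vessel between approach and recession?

Approaching: f₁ = f · v/(v − v_s) = 129.63 × 1454/1447 ≈ 130.26 kHz.
Receding: f₂ = f · v/(v + v_s) = 129.63 × 1454/1461 ≈ 129.01 kHz.
Drop: f₁ − f₂ = 2f·v·v_s/(v² − v_s²) = 2 × 129.63 × 1454 × 7/(1454² − 7²) ≈ 1.25 kHz.

1.25 kHz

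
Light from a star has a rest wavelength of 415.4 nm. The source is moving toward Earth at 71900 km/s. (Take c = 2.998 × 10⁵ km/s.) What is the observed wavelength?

β = v/c = 71900/299800 = 0.2398.
Relativistic Doppler for wavelength: λ' = λ₀ · √((1 − β)/(1 + β)).
λ' = 415.4 × √(0.7602/1.2398) = 415.4 × 0.78303 ≈ 325.3 nm.

325.3 nm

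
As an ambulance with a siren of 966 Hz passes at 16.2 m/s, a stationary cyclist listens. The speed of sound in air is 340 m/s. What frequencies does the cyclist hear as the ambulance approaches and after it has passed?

1014 Hz approaching; 922 Hz receding

Approaching: f₁ = f · v/(v − v_s) = 966 × 340/323.8 ≈ 1014 Hz.
Receding: f₂ = f · v/(v + v_s) = 966 × 340/356.2 ≈ 922 Hz.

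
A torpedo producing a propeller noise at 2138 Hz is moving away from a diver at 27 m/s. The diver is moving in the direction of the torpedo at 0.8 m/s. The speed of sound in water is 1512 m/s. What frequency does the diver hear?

2102 Hz

Both move, so f' = f · (v + v_o)/(v + v_s).
f' = 2138 × (1512 + 0.8)/(1512 + 27) = 2138 × 1512.8/1539 ≈ 2102 Hz.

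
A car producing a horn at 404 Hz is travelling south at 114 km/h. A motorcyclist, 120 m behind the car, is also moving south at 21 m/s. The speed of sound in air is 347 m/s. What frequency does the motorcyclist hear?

114 km/h = 31.67 m/s.
The motorcyclist is behind, so the car is moving away from it while the motorcyclist is moving toward the car.
With source receding and observer approaching, f' = f · (v + v_o)/(v + v_s).
f' = 404 × (347 + 21)/(347 + 31.67) = 404 × 368/378.67 ≈ 393 Hz.

393 Hz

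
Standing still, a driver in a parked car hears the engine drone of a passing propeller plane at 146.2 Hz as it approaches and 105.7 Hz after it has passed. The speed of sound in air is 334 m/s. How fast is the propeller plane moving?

54 m/s

f₁/f₂ = (v + v_s)/(v − v_s), so v_s = v · (f₁ − f₂)/(f₁ + f₂).
v_s = 334 × (146.2 − 105.7)/(146.2 + 105.7) = 334 × 40.5/251.9 ≈ 54 m/s.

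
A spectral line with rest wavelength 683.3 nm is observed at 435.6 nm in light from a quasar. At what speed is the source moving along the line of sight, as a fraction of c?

0.422c

λ'/λ₀ = 0.6375 < 1 (blueshift), so the source is approaching.
λ'/λ₀ = √((1 − β)/(1 + β)) for an approaching source ⇒ β = (1 − r²)/(1 + r²) with r = λ'/λ₀.
β = (1 − 0.4064)/(1 + 0.4064) ≈ 0.422.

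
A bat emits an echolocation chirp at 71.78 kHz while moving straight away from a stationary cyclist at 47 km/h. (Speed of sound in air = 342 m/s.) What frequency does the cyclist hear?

47 km/h = 13.06 m/s.
Only the source moves, away from the listener, so f' = f · v/(v + v_s).
f' = 71.78 × 342/(342 + 13.06) = 71.78 × 342/355.1 ≈ 69.1 kHz.

69.1 kHz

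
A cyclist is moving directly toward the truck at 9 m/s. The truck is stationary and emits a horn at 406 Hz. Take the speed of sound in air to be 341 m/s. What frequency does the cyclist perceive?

417 Hz

Only the observer moves, toward the source, so f' = f · (v + v_o)/v.
f' = 406 × (341 + 9)/341 = 406 × 350/341 ≈ 417 Hz.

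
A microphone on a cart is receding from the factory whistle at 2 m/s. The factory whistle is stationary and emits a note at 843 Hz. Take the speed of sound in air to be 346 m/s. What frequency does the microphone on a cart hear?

838 Hz

Moving observer, stationary source: f' = f · (v − v_o)/v.
f' = 843 × (346 − 2)/346 = 843 × 344/346 ≈ 838 Hz.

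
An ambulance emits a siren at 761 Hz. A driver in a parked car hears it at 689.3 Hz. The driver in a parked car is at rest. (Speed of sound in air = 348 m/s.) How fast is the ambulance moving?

f' < f, so the ambulance is receding.
f' = f · v/(v + v_s) ⇒ v_s = v · |1 − f/f'|.
v_s = 348 × |1 − 761/689.3| = 348 × 0.104 ≈ 36 m/s.

36 m/s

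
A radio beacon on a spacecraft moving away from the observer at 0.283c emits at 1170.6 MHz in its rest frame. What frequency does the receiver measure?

875.1 MHz

Relativistic Doppler for frequency: f' = f₀ · √((1 − β)/(1 + β)).
f' = 1170.6 × √(0.7170/1.2830) = 1170.6 × 0.74756 ≈ 875.1 MHz.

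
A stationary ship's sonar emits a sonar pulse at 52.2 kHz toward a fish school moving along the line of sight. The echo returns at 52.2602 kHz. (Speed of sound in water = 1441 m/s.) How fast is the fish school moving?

Double Doppler shift off a moving reflector: f₂ = f₀ · (v + u)/(v − u) (u > 0 toward emitter).
Rearranging, u = v · (f₂ − f₀)/(f₂ + f₀) = 1441 × 0.0602/104.4602 ≈ 0.83 m/s.
So the fish school is moving at 0.83 m/s toward the emitter.

0.83 m/s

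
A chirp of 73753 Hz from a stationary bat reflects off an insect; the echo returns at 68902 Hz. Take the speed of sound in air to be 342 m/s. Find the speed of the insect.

11.6 m/s

Double Doppler shift off a moving reflector: f₂ = f₀ · (v + u)/(v − u) (u > 0 toward emitter).
Rearranging, u = v · (f₂ − f₀)/(f₂ + f₀) = 342 × -4851/142655 ≈ -11.6 m/s.
So the insect is moving at 11.6 m/s away from the emitter.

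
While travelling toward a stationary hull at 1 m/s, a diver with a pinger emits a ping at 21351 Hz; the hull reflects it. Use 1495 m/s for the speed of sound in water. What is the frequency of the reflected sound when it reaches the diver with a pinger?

The hull receives the sound from a moving source: f₁ = f₀ · v/(v − v_e) = 21351 × 1495/1494 ≈ 21365 Hz.
On the return leg the diver with a pinger is a moving observer: f₂ = f₁ · (v + v_e)/v = 21365 × 1496/1495 ≈ 21380 Hz.
Equivalently f₂ = f₀ · (v + v_e)/(v − v_e).

21380 Hz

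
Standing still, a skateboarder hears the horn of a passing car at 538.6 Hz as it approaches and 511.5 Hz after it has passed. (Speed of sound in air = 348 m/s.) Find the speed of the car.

9.0 m/s

f₁/f₂ = (v + v_s)/(v − v_s), so v_s = v · (f₁ − f₂)/(f₁ + f₂).
v_s = 348 × (538.6 − 511.5)/(538.6 + 511.5) = 348 × 27.1/1050.1 ≈ 9.0 m/s.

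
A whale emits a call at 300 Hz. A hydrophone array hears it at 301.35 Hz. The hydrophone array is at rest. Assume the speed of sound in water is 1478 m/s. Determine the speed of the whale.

f' > f, so the whale is approaching.
f' = f · v/(v − v_s) ⇒ v_s = v · |1 − f/f'|.
v_s = 1478 × |1 − 300/301.35| = 1478 × 0.00448 ≈ 6.6 m/s.

6.6 m/s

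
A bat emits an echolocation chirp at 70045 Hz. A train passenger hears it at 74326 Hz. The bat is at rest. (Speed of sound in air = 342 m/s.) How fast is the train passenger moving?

f' > f, so the train passenger is approaching.
f' = f · (v + v_o)/v ⇒ v_o = v · |f'/f − 1|.
v_o = 342 × |74326/70045 − 1| = 342 × 0.06112 ≈ 20.9 m/s.

20.9 m/s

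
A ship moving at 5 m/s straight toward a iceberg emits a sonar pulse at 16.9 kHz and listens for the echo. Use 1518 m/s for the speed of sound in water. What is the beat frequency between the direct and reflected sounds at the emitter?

112 Hz

The iceberg receives the sound from a moving source: f₁ = f₀ · v/(v − v_e) = 16.9 × 1518/1513 ≈ 16.9558 kHz.
On the return leg the ship is a moving observer: f₂ = f₁ · (v + v_e)/v = 16.9558 × 1523/1518 ≈ 17.0117 kHz.
Equivalently f₂ = f₀ · (v + v_e)/(v − v_e).
Beat against the emitted tone (with f₀ = 16900 Hz): |f₂ − f₀| = 2v_e·f₀/(v − v_e) = 2 × 5 × 16900/1513 ≈ 112 Hz.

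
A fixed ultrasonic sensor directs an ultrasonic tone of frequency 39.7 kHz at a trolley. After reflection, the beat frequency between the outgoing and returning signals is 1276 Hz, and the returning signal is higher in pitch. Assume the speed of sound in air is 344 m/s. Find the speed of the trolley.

5.4 m/s

Double Doppler shift off a moving reflector: f₂ = f₀ · (v + u)/(v − u) (u > 0 toward emitter).
Returning signal is higher, so f₂ = f₀ + Δf = 39700 + 1276 = 40976 Hz.
Rearranging, u = v · (f₂ − f₀)/(f₂ + f₀) = 344 × 1276/80676 ≈ 5.4 m/s.
So the trolley is moving at 5.4 m/s toward the emitter.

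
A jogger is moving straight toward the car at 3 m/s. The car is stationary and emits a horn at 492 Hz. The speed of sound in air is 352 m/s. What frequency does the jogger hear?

Only the observer moves, toward the source, so f' = f · (v + v_o)/v.
f' = 492 × (352 + 3)/352 = 492 × 355/352 ≈ 496 Hz.

496 Hz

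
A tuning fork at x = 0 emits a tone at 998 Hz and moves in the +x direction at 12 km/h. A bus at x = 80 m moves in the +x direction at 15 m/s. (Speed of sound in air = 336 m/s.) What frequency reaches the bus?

963 Hz

12 km/h = 3.333 m/s.
The observer lies on the +x side, so the source is heading toward the observer and the observer is heading away from the source.
With source approaching and observer receding, f' = f · (v − v_o)/(v − v_s).
f' = 998 × (336 − 15)/(336 − 3.333) = 998 × 321/332.67 ≈ 963 Hz.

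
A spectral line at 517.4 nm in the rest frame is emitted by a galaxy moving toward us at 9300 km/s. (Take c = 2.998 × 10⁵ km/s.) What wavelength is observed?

501.6 nm

β = v/c = 9300/299800 = 0.0310.
Relativistic Doppler for wavelength: λ' = λ₀ · √((1 − β)/(1 + β)).
λ' = 517.4 × √(0.9690/1.0310) = 517.4 × 0.96945 ≈ 501.6 nm.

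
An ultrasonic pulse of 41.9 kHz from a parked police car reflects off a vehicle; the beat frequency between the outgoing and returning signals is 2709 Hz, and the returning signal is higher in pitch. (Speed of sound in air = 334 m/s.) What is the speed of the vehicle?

Double Doppler shift off a moving reflector: f₂ = f₀ · (v + u)/(v − u) (u > 0 toward emitter).
Returning signal is higher, so f₂ = f₀ + Δf = 41900 + 2709 = 44609 Hz.
Rearranging, u = v · (f₂ − f₀)/(f₂ + f₀) = 334 × 2709/86509 ≈ 10.5 m/s.
So the vehicle is moving at 10.5 m/s toward the emitter.

10.5 m/s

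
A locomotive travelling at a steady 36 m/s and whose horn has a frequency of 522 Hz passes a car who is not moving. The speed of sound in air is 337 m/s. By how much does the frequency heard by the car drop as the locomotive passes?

113 Hz

Approaching: f₁ = f · v/(v − v_s) = 522 × 337/301 ≈ 584 Hz.
Receding: f₂ = f · v/(v + v_s) = 522 × 337/373 ≈ 472 Hz.
Drop: f₁ − f₂ = 2f·v·v_s/(v² − v_s²) = 2 × 522 × 337 × 36/(337² − 36²) ≈ 113 Hz.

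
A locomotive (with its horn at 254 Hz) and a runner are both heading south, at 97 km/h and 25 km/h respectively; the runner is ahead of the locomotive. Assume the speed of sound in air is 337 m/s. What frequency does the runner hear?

270 Hz

97 km/h = 26.94 m/s; 25 km/h = 6.944 m/s.
The runner is ahead, so the locomotive is moving toward it while the runner is moving away from the locomotive.
General Doppler shift: f' = f · (v − v_o)/(v − v_s).
f' = 254 × (337 − 6.944)/(337 − 26.94) = 254 × 330.06/310.06 ≈ 270 Hz.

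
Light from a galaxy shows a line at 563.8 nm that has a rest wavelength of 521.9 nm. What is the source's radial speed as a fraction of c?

λ'/λ₀ = 1.0803 > 1 (redshift), so the source is receding.
λ'/λ₀ = √((1 + β)/(1 − β)) for a receding source ⇒ β = (r² − 1)/(r² + 1) with r = λ'/λ₀.
β = (1.1670 − 1)/(1.1670 + 1) ≈ 0.077.

0.077c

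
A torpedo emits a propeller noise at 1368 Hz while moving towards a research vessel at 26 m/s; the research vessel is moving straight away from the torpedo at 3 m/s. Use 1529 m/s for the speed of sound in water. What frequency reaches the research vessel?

General Doppler shift: f' = f · (v − v_o)/(v − v_s).
f' = 1368 × (1529 − 3)/(1529 − 26) = 1368 × 1526/1503 ≈ 1389 Hz.

1389 Hz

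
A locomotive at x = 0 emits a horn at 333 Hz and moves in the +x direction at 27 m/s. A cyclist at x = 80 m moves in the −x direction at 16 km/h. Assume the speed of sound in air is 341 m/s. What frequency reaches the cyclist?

366 Hz

16 km/h = 4.444 m/s.
The observer lies on the +x side, so the source is heading toward the observer and the observer is heading toward the source.
Both move, so f' = f · (v + v_o)/(v − v_s).
f' = 333 × (341 + 4.444)/(341 − 27) = 333 × 345.44/314 ≈ 366 Hz.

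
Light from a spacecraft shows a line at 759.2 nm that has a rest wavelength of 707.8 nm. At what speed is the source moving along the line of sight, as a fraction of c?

0.070c

λ'/λ₀ = 1.0726 > 1 (redshift), so the source is receding.
λ'/λ₀ = √((1 + β)/(1 − β)) for a receding source ⇒ β = (r² − 1)/(r² + 1) with r = λ'/λ₀.
β = (1.1505 − 1)/(1.1505 + 1) ≈ 0.070.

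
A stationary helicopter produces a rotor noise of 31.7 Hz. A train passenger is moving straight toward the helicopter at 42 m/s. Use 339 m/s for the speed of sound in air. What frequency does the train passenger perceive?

35.6 Hz

Moving observer, stationary source: f' = f · (v + v_o)/v.
f' = 31.7 × (339 + 42)/339 = 31.7 × 381/339 ≈ 35.6 Hz.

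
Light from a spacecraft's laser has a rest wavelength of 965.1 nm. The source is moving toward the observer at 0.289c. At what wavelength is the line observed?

716.8 nm

Relativistic Doppler for wavelength: λ' = λ₀ · √((1 − β)/(1 + β)).
λ' = 965.1 × √(0.7110/1.2890) = 965.1 × 0.74269 ≈ 716.8 nm.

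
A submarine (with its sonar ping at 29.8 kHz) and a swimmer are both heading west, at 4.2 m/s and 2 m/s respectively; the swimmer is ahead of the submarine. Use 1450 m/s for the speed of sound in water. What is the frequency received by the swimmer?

29.8 kHz

The swimmer is ahead, so the submarine is moving toward it while the swimmer is moving away from the submarine.
Both move, so f' = f · (v − v_o)/(v − v_s).
f' = 29.8 × (1450 − 2)/(1450 − 4.2) = 29.8 × 1448/1445.8 ≈ 29.8 kHz.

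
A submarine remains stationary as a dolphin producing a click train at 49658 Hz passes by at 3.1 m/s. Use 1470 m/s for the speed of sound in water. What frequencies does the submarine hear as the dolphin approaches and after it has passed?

Approaching: f₁ = f · v/(v − v_s) = 49658 × 1470/1466.9 ≈ 49763 Hz.
Receding: f₂ = f · v/(v + v_s) = 49658 × 1470/1473.1 ≈ 49553 Hz.

49763 Hz approaching; 49553 Hz receding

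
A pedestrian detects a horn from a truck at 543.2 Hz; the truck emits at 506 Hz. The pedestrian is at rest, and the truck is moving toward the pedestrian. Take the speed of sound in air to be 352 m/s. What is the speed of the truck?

24.1 m/s

f' = f · v/(v − v_s) ⇒ v_s = v · |1 − f/f'|.
v_s = 352 × |1 − 506/543.2| = 352 × 0.06848 ≈ 24.1 m/s.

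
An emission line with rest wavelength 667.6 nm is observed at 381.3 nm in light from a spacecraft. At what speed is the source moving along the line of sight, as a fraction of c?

0.508c

λ'/λ₀ = 0.5712 < 1 (blueshift), so the source is approaching.
λ'/λ₀ = √((1 − β)/(1 + β)) for an approaching source ⇒ β = (1 − r²)/(1 + r²) with r = λ'/λ₀.
β = (1 − 0.3262)/(1 + 0.3262) ≈ 0.508.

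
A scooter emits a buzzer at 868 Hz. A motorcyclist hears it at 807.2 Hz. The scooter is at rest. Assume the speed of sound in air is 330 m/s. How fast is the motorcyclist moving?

23.1 m/s

f' < f, so the motorcyclist is receding.
f' = f · (v − v_o)/v ⇒ v_o = v · |f'/f − 1|.
v_o = 330 × |807.2/868 − 1| = 330 × 0.07005 ≈ 23.1 m/s.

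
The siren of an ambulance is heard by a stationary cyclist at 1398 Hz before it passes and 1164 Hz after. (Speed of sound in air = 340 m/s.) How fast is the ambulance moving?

31 m/s

f₁/f₂ = (v + v_s)/(v − v_s), so v_s = v · (f₁ − f₂)/(f₁ + f₂).
v_s = 340 × (1398 − 1164)/(1398 + 1164) = 340 × 234/2562 ≈ 31 m/s.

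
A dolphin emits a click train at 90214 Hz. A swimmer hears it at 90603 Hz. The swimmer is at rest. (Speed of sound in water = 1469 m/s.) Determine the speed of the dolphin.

f' > f, so the dolphin is approaching.
f' = f · v/(v − v_s) ⇒ v_s = v · |1 − f/f'|.
v_s = 1469 × |1 − 90214/90603| = 1469 × 0.004293 ≈ 6.3 m/s.

6.3 m/s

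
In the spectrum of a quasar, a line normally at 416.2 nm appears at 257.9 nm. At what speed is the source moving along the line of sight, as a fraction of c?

0.445c

λ'/λ₀ = 0.6197 < 1 (blueshift), so the source is approaching.
λ'/λ₀ = √((1 − β)/(1 + β)) for an approaching source ⇒ β = (1 − r²)/(1 + r²) with r = λ'/λ₀.
β = (1 − 0.3840)/(1 + 0.3840) ≈ 0.445.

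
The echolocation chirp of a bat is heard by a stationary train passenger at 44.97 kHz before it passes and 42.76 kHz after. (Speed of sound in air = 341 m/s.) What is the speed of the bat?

8.6 m/s

f₁/f₂ = (v + v_s)/(v − v_s), so v_s = v · (f₁ − f₂)/(f₁ + f₂).
v_s = 341 × (44.97 − 42.76)/(44.97 + 42.76) = 341 × 2.21/87.73 ≈ 8.6 m/s.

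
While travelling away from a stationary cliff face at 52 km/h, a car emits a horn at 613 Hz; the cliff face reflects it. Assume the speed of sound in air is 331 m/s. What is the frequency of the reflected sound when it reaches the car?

52 km/h = 14.44 m/s.
The cliff face receives the sound from a moving source: f₁ = f₀ · v/(v + v_e) = 613 × 331/345.44 ≈ 587 Hz.
On the return leg the car is a moving observer: f₂ = f₁ · (v − v_e)/v = 587 × 316.56/331 ≈ 562 Hz.
Equivalently f₂ = f₀ · (v − v_e)/(v + v_e).

562 Hz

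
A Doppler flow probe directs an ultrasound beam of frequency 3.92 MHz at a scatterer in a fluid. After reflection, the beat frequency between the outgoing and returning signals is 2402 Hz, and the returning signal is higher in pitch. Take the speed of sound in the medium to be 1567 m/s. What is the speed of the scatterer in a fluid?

Double Doppler shift off a moving reflector: f₂ = f₀ · (v + u)/(v − u) (u > 0 toward emitter).
Returning signal is higher, so f₂ = f₀ + Δf = 3920000 + 2402 = 3922402 Hz.
Rearranging, u = v · (f₂ − f₀)/(f₂ + f₀) = 1567 × 2402/7842402 ≈ 0.48 m/s.
So the scatterer in a fluid is moving at 0.48 m/s toward the emitter.

0.48 m/s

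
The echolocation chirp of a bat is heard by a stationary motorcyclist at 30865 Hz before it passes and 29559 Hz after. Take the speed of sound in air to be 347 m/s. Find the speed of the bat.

7.5 m/s

f₁/f₂ = (v + v_s)/(v − v_s), so v_s = v · (f₁ − f₂)/(f₁ + f₂).
v_s = 347 × (30865 − 29559)/(30865 + 29559) = 347 × 1306/60424 ≈ 7.5 m/s.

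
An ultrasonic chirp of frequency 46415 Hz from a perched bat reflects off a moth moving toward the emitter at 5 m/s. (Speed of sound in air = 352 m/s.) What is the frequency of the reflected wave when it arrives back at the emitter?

47753 Hz

At the moth (a moving observer), f₁ = f₀ · (v + u)/v = 46415 × 357/352 ≈ 47074 Hz.
On reflection it acts as a source moving toward the stationary detector: f₂ = f₁ · v/(v − u) = 47074 × 352/347 ≈ 47753 Hz.
Equivalently f₂ = f₀ · (v + u)/(v − u).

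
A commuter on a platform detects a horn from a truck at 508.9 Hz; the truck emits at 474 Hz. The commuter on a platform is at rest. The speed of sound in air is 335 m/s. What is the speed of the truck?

23.0 m/s

f' > f, so the truck is approaching.
f' = f · v/(v − v_s) ⇒ v_s = v · |1 − f/f'|.
v_s = 335 × |1 − 474/508.9| = 335 × 0.06858 ≈ 23.0 m/s.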